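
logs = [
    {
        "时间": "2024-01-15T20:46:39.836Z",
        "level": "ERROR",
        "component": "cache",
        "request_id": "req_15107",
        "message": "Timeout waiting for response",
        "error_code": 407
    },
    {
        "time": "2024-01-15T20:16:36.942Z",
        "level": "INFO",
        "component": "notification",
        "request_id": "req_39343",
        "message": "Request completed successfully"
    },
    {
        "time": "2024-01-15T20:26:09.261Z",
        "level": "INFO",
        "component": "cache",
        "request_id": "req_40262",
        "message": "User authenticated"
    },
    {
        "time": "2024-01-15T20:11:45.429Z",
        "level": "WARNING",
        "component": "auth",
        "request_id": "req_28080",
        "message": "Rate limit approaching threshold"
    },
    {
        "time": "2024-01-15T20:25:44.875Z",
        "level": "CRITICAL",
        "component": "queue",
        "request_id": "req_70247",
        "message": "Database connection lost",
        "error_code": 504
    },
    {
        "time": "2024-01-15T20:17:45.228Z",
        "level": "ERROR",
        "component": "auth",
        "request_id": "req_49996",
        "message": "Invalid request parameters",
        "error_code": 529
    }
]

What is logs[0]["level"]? "ERROR"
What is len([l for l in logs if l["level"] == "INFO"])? 2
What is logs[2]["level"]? "INFO"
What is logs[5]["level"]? "ERROR"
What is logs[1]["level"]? "INFO"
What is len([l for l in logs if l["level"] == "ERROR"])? 2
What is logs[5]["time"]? "2024-01-15T20:17:45.228Z"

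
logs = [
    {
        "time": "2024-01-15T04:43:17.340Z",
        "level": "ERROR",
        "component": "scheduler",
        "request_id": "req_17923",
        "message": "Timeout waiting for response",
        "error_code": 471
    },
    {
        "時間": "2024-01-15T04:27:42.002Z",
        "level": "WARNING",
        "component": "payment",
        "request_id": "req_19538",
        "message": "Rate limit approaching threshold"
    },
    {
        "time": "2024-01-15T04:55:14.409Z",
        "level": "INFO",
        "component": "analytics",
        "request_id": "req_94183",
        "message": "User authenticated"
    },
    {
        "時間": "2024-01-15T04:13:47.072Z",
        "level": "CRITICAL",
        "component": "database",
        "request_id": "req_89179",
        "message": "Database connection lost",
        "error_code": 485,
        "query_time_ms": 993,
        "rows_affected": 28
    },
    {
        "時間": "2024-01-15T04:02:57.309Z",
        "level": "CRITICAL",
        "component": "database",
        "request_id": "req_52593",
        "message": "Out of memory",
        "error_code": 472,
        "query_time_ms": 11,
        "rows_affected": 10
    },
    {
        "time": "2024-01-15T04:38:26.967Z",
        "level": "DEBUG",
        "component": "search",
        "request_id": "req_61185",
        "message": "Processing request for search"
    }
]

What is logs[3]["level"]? "CRITICAL"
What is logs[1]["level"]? "WARNING"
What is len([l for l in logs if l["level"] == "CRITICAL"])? 2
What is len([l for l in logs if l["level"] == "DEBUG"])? 1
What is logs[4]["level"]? "CRITICAL"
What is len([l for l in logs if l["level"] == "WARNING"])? 1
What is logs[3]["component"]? "database"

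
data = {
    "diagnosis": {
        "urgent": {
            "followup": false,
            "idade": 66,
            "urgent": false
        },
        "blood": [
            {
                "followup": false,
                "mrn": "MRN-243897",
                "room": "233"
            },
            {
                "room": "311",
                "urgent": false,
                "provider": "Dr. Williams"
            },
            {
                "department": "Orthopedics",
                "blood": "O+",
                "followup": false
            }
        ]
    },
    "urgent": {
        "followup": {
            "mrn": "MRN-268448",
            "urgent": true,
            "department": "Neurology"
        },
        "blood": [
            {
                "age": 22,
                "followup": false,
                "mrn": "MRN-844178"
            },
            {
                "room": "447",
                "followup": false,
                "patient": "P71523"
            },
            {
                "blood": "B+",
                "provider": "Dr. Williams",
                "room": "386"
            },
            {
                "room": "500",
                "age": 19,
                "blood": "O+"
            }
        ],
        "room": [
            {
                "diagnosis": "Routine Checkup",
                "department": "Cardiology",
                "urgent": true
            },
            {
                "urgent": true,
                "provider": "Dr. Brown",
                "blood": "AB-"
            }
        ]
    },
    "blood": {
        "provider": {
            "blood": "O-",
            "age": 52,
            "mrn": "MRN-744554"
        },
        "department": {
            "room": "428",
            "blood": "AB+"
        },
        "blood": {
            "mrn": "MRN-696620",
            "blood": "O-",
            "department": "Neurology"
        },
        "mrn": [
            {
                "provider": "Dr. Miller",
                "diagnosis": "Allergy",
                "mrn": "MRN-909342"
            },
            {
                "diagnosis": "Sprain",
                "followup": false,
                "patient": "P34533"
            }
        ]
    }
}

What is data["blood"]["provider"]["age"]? 52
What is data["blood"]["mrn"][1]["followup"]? False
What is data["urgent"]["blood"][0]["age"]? 22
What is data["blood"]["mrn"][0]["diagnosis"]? "Allergy"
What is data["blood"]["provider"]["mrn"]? "MRN-744554"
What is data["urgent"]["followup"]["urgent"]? True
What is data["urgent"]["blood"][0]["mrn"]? "MRN-844178"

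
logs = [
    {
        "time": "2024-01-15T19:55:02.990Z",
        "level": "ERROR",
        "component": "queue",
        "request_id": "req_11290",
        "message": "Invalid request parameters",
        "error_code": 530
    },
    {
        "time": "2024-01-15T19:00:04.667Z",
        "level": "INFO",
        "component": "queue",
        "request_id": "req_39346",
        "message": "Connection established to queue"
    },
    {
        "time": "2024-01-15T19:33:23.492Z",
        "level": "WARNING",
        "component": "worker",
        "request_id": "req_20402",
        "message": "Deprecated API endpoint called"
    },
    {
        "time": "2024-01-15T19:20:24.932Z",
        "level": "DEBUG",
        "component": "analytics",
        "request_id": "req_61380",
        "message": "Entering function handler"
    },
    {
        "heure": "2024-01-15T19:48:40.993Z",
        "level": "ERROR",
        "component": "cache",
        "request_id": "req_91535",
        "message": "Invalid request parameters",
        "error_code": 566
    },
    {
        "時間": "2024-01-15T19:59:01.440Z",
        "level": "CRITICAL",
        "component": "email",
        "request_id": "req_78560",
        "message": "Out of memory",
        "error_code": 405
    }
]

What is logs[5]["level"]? "CRITICAL"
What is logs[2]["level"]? "WARNING"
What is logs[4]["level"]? "ERROR"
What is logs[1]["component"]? "queue"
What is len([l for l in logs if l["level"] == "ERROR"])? 2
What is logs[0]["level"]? "ERROR"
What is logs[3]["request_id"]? "req_61380"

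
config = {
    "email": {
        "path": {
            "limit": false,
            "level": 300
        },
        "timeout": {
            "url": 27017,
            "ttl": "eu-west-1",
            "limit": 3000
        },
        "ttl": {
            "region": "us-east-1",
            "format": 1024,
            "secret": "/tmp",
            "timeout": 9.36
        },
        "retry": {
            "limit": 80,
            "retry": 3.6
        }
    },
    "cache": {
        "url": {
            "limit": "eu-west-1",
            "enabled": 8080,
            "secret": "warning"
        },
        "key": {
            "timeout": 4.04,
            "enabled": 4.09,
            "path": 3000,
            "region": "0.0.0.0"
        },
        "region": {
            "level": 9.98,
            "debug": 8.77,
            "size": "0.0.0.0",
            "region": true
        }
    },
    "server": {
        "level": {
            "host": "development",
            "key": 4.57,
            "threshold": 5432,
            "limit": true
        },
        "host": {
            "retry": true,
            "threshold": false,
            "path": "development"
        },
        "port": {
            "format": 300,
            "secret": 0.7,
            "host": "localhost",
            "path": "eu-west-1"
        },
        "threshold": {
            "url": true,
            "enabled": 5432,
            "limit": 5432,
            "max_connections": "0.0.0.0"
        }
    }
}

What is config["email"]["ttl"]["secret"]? "/tmp"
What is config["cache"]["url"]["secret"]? "warning"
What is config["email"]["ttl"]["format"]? 1024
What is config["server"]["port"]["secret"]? 0.7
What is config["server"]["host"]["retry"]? True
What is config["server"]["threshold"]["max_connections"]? "0.0.0.0"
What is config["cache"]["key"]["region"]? "0.0.0.0"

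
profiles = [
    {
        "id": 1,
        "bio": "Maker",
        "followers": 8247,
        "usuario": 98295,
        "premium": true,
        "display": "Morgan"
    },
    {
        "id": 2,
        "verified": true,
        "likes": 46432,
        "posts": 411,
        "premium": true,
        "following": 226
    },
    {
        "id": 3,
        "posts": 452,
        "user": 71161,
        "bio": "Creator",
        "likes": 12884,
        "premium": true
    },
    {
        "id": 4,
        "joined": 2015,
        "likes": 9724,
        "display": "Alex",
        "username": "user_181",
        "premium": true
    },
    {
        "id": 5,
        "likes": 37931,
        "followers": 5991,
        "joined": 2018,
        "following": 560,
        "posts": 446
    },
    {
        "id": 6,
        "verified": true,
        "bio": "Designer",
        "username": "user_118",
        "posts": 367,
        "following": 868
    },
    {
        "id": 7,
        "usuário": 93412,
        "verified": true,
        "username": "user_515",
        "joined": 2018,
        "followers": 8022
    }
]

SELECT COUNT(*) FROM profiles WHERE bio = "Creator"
1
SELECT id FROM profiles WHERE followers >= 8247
[1]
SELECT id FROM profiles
[1, 2, 3, 4, 5, 6, 7]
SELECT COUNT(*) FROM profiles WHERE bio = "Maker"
1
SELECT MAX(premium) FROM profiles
True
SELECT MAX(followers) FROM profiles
8247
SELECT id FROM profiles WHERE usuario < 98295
[]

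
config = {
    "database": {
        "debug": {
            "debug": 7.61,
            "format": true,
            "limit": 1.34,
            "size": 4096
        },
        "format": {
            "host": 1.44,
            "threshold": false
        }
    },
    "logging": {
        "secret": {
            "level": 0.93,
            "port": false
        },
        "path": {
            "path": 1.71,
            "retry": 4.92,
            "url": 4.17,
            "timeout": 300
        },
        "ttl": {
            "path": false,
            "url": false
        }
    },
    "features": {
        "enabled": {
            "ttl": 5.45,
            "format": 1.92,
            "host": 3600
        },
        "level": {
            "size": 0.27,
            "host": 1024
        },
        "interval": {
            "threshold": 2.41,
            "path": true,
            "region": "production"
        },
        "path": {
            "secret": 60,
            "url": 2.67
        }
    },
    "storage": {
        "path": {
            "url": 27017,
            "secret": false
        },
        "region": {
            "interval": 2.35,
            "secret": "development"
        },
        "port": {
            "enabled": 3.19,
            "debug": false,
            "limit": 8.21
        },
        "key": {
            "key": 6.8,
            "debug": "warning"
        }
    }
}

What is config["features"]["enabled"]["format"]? 1.92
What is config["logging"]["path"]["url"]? 4.17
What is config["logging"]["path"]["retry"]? 4.92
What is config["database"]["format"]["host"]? 1.44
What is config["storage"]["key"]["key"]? 6.8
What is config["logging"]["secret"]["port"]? False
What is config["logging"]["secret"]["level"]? 0.93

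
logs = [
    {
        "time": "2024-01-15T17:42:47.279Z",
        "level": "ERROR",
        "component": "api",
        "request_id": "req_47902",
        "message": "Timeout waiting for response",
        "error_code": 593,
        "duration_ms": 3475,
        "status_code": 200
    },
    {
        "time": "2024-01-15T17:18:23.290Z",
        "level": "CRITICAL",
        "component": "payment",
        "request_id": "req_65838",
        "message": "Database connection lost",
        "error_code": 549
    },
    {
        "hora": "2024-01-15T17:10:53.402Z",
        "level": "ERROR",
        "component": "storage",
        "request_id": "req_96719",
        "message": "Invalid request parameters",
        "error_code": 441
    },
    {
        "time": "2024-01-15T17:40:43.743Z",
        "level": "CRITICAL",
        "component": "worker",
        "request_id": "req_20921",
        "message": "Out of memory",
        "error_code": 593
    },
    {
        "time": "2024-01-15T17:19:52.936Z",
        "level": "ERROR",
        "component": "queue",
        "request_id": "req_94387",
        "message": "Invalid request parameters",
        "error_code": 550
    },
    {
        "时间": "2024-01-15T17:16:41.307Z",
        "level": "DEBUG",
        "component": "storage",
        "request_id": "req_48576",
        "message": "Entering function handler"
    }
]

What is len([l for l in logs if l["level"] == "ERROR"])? 3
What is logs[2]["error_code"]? 441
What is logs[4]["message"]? "Invalid request parameters"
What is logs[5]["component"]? "storage"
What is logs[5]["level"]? "DEBUG"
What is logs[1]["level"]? "CRITICAL"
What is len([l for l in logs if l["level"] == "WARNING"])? 0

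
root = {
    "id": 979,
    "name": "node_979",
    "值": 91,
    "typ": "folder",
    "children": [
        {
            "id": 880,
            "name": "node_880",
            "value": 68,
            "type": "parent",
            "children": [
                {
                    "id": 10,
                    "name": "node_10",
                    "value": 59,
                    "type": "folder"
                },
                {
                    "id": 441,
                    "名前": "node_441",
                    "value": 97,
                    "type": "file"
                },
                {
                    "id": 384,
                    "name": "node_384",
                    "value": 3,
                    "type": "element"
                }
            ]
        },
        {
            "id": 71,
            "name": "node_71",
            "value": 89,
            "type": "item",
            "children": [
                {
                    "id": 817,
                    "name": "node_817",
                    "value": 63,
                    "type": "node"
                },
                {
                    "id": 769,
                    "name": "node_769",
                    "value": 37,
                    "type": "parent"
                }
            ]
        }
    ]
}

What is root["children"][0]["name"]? "node_880"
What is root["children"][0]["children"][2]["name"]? "node_384"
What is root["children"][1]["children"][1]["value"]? 37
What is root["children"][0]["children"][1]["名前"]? "node_441"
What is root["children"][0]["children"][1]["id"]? 441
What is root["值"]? 91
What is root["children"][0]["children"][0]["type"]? "folder"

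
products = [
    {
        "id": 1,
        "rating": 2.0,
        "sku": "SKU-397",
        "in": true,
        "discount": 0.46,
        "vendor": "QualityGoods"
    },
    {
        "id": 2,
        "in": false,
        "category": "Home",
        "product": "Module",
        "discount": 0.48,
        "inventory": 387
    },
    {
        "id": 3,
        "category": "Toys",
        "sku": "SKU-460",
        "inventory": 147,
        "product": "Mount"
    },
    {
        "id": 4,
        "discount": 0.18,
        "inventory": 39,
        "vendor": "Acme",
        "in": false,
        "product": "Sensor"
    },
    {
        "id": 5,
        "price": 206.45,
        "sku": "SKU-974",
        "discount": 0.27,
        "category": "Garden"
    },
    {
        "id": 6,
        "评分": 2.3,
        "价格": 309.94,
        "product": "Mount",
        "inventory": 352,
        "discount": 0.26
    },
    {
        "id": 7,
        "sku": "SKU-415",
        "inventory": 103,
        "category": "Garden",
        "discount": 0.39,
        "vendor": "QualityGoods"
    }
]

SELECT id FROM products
[1, 2, 3, 4, 5, 6, 7]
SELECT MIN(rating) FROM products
2.0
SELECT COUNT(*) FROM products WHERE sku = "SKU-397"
1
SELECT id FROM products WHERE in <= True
[1, 2, 4]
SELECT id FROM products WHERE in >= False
[1, 2, 4]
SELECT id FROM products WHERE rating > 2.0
[]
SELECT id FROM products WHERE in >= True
[1]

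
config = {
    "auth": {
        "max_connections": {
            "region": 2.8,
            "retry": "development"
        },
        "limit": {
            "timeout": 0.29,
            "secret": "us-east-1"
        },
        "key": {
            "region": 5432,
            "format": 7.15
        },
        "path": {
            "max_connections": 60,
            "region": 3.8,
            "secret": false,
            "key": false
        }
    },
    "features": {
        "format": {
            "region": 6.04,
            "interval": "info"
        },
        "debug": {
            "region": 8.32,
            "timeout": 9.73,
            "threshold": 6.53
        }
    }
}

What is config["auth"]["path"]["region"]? 3.8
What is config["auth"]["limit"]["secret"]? "us-east-1"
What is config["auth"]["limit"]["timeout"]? 0.29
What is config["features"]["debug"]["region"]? 8.32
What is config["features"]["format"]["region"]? 6.04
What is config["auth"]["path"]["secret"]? False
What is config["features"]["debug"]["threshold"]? 6.53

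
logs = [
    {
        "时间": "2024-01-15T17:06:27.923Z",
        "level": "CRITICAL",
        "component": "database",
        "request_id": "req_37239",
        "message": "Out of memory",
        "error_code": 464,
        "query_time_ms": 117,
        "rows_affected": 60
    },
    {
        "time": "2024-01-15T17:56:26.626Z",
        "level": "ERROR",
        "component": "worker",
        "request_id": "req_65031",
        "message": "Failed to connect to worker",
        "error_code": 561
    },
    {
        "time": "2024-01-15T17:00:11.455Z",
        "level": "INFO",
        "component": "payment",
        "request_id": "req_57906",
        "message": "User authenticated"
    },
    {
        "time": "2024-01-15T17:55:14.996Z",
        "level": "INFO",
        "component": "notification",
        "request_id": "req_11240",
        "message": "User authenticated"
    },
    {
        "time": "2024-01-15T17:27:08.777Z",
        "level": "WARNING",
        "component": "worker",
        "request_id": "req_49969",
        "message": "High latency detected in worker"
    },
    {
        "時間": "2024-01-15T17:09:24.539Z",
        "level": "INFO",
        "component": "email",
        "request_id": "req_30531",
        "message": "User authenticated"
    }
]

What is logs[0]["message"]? "Out of memory"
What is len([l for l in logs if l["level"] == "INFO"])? 3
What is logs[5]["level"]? "INFO"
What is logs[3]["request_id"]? "req_11240"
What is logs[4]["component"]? "worker"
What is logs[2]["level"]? "INFO"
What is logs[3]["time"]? "2024-01-15T17:55:14.996Z"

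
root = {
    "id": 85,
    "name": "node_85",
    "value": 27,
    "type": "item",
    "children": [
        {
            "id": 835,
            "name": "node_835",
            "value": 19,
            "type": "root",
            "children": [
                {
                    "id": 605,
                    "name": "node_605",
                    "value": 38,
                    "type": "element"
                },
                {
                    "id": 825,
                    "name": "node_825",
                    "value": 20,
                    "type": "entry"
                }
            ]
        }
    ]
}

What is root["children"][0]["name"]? "node_835"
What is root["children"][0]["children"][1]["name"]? "node_825"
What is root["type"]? "item"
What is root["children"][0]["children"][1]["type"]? "entry"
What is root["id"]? 85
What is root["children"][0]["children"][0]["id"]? 605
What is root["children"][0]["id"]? 835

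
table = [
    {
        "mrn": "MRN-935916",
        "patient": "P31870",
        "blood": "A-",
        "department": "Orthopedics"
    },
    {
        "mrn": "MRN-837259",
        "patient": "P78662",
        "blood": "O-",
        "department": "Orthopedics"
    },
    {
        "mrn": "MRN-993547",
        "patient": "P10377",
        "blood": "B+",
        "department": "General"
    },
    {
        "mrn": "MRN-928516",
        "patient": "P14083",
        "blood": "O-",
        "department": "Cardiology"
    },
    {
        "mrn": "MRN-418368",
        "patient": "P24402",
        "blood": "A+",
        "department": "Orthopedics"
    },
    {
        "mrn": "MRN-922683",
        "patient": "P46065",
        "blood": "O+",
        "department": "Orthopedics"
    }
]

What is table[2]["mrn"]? "MRN-993547"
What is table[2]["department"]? "General"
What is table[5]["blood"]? "O+"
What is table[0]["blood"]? "A-"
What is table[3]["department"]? "Cardiology"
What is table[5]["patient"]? "P46065"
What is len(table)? 6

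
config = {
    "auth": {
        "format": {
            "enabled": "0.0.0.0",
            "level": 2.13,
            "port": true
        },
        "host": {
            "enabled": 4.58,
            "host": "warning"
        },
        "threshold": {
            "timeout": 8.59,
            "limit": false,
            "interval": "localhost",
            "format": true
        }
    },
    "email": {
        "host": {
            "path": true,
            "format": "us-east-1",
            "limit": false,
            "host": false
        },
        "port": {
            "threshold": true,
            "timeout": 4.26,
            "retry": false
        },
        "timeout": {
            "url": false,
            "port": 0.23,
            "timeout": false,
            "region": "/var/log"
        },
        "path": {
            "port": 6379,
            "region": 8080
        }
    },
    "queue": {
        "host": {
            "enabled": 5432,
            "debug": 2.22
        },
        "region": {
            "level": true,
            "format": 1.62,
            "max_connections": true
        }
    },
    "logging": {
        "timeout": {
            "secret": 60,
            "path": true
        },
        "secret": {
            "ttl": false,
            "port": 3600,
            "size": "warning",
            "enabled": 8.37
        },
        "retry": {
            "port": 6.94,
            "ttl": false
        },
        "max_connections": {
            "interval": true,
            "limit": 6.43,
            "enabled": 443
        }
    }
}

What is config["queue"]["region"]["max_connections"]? True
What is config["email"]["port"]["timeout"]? 4.26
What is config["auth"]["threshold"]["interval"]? "localhost"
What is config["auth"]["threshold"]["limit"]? False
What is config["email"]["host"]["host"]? False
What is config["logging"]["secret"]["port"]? 3600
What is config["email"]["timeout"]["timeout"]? False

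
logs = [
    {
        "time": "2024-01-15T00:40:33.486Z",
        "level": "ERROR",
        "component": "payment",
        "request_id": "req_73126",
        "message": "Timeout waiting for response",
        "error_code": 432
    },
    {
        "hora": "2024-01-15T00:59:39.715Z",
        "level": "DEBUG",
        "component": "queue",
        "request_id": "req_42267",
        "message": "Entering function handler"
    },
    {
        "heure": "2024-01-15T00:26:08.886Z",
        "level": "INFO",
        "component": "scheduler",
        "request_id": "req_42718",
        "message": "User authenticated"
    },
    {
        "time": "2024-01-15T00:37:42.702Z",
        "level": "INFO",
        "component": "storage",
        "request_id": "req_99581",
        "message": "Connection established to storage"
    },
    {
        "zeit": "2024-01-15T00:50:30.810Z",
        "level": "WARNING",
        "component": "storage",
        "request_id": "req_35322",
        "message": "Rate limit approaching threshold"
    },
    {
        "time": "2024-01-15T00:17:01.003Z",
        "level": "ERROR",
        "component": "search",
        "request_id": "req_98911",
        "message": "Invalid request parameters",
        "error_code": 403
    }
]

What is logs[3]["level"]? "INFO"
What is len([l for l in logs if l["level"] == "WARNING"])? 1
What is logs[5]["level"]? "ERROR"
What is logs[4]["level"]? "WARNING"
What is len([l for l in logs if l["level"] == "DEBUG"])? 1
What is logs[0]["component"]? "payment"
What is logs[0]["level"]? "ERROR"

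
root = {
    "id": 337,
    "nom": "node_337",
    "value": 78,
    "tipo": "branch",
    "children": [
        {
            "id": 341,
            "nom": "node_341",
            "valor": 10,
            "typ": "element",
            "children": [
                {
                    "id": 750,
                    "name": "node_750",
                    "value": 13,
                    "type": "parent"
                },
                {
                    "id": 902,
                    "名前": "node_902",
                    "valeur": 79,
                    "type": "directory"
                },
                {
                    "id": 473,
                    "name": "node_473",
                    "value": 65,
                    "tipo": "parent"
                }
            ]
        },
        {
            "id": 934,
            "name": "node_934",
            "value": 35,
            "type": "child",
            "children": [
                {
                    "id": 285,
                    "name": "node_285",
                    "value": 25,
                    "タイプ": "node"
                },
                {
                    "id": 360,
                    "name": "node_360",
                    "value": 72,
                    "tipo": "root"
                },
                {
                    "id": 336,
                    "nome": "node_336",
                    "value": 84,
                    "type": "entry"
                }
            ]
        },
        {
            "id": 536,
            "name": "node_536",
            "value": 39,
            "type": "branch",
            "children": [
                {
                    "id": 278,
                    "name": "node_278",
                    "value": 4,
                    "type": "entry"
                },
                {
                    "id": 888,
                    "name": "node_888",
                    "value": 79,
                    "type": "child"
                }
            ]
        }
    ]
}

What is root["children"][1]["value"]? 35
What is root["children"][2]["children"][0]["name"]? "node_278"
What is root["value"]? 78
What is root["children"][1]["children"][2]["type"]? "entry"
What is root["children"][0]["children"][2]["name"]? "node_473"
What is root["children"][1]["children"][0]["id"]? 285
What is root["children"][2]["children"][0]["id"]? 278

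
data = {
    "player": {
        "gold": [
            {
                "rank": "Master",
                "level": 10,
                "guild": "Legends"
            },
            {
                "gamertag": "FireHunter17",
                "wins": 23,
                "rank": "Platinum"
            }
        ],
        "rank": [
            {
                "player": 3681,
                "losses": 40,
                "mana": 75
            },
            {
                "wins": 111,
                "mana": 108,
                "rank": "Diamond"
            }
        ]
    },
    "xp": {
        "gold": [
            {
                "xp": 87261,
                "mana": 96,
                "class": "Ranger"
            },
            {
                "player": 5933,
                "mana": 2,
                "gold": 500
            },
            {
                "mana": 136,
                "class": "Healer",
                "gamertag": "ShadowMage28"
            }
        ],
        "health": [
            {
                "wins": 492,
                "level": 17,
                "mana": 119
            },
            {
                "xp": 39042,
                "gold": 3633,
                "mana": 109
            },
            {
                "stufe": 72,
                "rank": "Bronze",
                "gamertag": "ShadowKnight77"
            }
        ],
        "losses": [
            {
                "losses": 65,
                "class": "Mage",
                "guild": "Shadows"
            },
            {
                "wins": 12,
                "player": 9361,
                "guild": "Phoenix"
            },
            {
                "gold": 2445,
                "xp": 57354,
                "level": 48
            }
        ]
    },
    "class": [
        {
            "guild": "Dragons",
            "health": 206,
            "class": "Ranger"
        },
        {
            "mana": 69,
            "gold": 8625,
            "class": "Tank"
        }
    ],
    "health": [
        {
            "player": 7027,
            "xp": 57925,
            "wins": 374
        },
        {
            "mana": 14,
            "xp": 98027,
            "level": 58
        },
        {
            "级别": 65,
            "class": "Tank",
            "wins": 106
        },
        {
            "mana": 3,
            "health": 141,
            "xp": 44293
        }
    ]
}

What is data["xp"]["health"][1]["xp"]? 39042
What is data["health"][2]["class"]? "Tank"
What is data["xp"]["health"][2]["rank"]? "Bronze"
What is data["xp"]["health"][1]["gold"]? 3633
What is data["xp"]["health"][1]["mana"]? 109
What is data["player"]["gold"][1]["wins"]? 23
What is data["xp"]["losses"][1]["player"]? 9361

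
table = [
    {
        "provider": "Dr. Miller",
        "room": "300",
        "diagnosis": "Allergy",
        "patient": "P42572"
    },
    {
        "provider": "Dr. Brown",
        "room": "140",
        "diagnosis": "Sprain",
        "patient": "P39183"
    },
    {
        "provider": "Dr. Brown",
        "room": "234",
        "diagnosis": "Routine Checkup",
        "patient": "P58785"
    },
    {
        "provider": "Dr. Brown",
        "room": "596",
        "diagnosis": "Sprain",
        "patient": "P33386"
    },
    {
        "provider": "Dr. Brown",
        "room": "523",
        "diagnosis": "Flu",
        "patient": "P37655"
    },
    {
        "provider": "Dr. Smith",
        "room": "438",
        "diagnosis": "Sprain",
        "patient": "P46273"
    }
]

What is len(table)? 6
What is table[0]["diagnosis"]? "Allergy"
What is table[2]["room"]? "234"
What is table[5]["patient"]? "P46273"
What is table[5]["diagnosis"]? "Sprain"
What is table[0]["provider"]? "Dr. Miller"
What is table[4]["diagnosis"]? "Flu"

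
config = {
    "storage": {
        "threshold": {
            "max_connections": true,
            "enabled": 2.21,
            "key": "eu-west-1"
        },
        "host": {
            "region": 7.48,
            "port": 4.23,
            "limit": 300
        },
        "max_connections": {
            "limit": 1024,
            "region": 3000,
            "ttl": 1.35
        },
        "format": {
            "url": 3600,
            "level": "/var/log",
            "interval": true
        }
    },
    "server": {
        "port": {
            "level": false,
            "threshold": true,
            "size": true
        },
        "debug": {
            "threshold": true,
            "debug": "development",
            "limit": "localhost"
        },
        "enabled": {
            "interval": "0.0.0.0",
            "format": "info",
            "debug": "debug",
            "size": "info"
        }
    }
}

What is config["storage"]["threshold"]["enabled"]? 2.21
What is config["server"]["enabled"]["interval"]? "0.0.0.0"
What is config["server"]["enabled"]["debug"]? "debug"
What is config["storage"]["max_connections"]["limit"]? 1024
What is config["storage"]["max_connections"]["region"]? 3000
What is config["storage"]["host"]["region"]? 7.48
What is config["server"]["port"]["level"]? False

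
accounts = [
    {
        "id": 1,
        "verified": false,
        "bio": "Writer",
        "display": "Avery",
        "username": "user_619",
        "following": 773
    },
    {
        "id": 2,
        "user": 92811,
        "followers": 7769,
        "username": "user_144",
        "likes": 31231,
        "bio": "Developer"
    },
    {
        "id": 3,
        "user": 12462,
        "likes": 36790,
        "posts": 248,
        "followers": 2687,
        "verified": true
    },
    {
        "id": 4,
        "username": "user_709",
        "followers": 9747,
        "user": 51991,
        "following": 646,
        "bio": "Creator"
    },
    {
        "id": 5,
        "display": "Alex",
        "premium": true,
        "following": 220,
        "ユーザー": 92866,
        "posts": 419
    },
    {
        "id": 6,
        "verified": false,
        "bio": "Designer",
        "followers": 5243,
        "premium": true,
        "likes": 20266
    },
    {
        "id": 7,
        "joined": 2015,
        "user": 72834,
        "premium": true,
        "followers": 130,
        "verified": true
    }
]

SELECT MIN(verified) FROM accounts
False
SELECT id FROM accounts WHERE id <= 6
[1, 2, 3, 4, 5, 6]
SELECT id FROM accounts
[1, 2, 3, 4, 5, 6, 7]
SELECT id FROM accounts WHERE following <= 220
[5]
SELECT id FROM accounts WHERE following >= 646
[1, 4]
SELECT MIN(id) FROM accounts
1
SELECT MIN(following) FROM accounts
220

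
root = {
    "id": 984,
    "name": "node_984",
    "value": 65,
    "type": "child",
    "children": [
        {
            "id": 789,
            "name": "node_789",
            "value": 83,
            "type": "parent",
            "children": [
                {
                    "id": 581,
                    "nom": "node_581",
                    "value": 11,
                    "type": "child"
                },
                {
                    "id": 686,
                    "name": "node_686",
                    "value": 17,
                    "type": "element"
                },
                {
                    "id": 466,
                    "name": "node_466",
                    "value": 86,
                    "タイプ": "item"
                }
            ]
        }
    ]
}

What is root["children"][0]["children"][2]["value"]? 86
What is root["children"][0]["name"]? "node_789"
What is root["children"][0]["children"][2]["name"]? "node_466"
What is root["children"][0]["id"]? 789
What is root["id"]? 984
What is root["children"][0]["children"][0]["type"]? "child"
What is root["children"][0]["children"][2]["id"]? 466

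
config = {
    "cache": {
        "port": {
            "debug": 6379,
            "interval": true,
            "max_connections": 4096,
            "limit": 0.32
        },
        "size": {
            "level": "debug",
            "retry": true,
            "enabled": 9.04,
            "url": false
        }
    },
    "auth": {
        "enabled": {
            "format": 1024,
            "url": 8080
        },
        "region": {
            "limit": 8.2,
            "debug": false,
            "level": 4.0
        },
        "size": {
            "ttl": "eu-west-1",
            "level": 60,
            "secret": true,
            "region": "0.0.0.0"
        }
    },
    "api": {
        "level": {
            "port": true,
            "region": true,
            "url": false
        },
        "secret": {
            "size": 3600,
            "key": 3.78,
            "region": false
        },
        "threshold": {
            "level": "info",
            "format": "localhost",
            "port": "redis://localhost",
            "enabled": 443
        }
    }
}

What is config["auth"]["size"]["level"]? 60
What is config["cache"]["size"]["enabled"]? 9.04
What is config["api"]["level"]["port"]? True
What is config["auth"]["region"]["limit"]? 8.2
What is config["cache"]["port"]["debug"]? 6379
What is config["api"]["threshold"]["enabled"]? 443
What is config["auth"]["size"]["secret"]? True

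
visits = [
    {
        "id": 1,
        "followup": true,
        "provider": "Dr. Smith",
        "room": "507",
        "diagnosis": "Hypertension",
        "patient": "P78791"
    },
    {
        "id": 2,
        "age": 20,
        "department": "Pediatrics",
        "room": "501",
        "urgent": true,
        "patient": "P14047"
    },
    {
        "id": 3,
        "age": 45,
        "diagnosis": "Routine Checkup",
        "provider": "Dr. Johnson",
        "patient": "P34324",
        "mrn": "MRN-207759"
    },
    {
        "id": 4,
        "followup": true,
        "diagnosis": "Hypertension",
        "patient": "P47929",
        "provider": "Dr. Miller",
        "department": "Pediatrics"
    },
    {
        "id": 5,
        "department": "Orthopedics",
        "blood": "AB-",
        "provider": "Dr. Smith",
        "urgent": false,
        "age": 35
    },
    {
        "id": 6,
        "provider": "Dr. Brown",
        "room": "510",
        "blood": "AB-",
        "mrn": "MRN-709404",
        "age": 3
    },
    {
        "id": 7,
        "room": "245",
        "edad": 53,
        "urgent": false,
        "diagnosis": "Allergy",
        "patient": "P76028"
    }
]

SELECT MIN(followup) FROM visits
True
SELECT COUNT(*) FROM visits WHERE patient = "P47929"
1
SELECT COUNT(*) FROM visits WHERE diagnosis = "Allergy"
1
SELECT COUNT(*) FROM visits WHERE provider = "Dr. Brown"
1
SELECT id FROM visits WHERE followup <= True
[1, 4]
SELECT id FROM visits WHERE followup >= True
[1, 4]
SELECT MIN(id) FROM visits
1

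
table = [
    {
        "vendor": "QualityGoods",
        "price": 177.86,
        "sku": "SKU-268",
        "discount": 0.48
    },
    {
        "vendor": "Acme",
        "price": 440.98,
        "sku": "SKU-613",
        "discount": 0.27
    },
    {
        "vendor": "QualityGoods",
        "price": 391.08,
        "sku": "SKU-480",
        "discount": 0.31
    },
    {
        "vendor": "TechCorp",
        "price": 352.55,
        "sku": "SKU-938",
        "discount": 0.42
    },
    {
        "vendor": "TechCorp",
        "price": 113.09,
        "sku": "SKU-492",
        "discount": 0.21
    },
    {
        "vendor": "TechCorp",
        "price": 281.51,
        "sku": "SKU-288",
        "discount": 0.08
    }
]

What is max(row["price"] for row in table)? 440.98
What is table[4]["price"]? 113.09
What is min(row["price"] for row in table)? 113.09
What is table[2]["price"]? 391.08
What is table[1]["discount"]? 0.27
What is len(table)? 6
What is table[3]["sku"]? "SKU-938"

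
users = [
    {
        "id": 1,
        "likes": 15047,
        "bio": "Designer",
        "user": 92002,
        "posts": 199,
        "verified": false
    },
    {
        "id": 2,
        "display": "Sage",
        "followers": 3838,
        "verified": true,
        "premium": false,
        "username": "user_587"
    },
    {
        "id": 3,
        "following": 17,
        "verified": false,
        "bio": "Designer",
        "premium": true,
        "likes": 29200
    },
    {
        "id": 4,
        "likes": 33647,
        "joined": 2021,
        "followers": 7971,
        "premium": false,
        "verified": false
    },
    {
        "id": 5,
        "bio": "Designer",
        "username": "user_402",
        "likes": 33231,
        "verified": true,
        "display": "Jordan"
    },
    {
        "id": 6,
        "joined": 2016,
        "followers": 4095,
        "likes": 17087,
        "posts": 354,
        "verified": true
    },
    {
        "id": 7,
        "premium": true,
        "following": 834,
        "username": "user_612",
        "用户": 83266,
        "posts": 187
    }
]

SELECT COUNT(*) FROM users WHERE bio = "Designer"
3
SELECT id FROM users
[1, 2, 3, 4, 5, 6, 7]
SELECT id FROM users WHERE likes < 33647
[1, 3, 5, 6]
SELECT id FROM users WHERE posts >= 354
[6]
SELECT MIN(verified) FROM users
False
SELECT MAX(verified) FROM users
True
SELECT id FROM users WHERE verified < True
[1, 3, 4]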